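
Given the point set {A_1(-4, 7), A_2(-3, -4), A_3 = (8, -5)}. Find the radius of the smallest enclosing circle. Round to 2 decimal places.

Side lengths²: A_1A_2² = 122, A_1A_3² = 288, A_2A_3² = 122.
Since A_1A_3² = 288 ≥ 122 + 122 = 244, the angle opposite A_1A_3 is not acute, so the smallest enclosing circle has A_1A_3 as diameter.
Centre = midpoint of A_1A_3 = (2, 1), r² = 288/4 = 72.
r = √72 ≈ 8.49.

8.49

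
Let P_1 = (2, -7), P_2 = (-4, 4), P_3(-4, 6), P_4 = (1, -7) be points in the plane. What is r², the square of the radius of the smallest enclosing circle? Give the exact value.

51.25

The minimum enclosing circle of a finite set is fixed by two of the points (as a diameter) or three (as a circumcircle).
The farthest pair is P_1–P_3 with squared distance 205. The circle on this segment as diameter has centre (-1, -0.5) and r² = 205/4 = 51.25.
Check P_2: distance² to centre = 29.25 ≤ 51.25, so it lies inside.
All remaining points lie in this disk, and no smaller disk contains both endpoints, so this is the minimum enclosing circle.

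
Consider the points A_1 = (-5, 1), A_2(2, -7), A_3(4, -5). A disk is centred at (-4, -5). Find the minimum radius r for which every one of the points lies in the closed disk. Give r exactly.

8

The required radius is the distance from (-4, -5) to the farthest point.
Squared distances: 37, 40, 64.
Maximum is 64, attained at A_3.
r = √64 = 8.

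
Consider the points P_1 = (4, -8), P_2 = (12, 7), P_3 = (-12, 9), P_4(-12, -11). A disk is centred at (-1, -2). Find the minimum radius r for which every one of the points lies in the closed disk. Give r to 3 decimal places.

15.811

The required radius is the distance from (-1, -2) to the farthest point.
Squared distances: 61, 250, 242, 202.
Maximum is 250, attained at P_2.
r = √250 ≈ 15.811.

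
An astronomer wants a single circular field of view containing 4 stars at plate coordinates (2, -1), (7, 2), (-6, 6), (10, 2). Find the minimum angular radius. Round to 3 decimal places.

The minimum enclosing circle of a finite set is fixed by two of the points (as a diameter) or three (as a circumcircle).
The farthest pair is (-6, 6)–(10, 2) with squared distance 272. The circle on this segment as diameter has centre (2, 4) and r² = 272/4 = 68.
Check (2, -1): distance² to centre = 25 ≤ 68, so it lies inside.
All remaining points lie in this disk, and no smaller disk contains both endpoints, so this is the minimum enclosing circle.
r = √68 ≈ 8.246.

8.246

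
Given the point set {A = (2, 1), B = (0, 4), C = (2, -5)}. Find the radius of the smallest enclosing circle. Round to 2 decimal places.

Side lengths²: AB² = 13, AC² = 36, BC² = 85.
Since BC² = 85 ≥ 36 + 13 = 49, the angle opposite BC is not acute, so the smallest enclosing circle has BC as diameter.
Centre = midpoint of BC = (1, -0.5), r² = 85/4 = 21.25.
r = √(21.25) ≈ 4.61.

4.61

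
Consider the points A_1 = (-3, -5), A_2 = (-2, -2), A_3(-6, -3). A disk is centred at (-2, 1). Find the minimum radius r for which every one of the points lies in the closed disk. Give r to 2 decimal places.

The required radius is the distance from (-2, 1) to the farthest point.
Squared distances: 37, 9, 32.
Maximum is 37, attained at A_1.
r = √37 ≈ 6.08.

6.08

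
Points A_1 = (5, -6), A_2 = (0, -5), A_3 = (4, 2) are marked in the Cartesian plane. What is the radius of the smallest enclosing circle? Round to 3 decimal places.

4.249

Side lengths²: A_1A_2² = 26, A_1A_3² = 65, A_2A_3² = 65.
Since A_2A_3² = 65 < 65 + 26 = 91, the triangle is acute, so the smallest enclosing circle is the circumcircle.
Circumcentre = (19/6, -13/6), r² = 325/18.
r = √(325/18) ≈ 4.249.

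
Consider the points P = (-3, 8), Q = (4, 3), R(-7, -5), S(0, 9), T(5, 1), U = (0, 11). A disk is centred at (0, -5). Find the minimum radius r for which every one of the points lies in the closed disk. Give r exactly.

The required radius is the distance from (0, -5) to the farthest point.
Squared distances: 178, 80, 49, 196, 61, 256.
Maximum is 256, attained at U.
r = √256 = 16.

16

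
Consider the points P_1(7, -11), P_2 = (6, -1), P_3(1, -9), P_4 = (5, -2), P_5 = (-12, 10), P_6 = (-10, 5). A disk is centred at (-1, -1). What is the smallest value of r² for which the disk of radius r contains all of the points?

242

The required radius is the distance from (-1, -1) to the farthest point.
Squared distances: 164, 49, 68, 37, 242, 117.
Maximum is 242, attained at P_5.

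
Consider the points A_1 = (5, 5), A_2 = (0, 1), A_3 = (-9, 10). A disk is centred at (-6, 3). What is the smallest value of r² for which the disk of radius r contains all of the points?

125

The required radius is the distance from (-6, 3) to the farthest point.
Squared distances: 125, 40, 58.
Maximum is 125, attained at A_1.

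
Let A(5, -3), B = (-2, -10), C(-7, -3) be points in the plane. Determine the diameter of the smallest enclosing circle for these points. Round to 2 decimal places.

Side lengths²: AB² = 98, AC² = 144, BC² = 74.
Since AC² = 144 < 98 + 74 = 172, the triangle is acute, so the smallest enclosing circle is the circumcircle.
Circumcentre = (-1, -4), r² = 37.
Diameter = 2r = 2√37 ≈ 12.17.

12.17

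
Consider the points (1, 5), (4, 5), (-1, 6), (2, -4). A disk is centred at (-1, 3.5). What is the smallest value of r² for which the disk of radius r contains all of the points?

The required radius is the distance from (-1, 3.5) to the farthest point.
Squared distances: 6.25, 27.25, 6.25, 65.25.
Maximum is 65.25, attained at (2, -4).

65.25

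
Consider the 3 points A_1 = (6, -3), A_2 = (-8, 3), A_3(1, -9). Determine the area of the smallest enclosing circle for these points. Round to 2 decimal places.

Side lengths²: A_1A_2² = 232, A_1A_3² = 61, A_2A_3² = 225.
Since A_1A_2² = 232 < 225 + 61 = 286, the triangle is acute, so the smallest enclosing circle is the circumcircle.
Circumcentre = (-65/38, -63/38), r² = 44225/722.
Area = π·r² = π·44225/722 ≈ 192.43.

192.43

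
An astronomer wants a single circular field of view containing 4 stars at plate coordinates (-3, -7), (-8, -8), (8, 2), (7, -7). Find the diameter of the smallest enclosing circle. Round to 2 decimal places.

A smallest enclosing disk is always determined by at most three of the input points on its boundary.
The farthest pair is (-8, -8)–(8, 2) with squared distance 356. The circle on this segment as diameter has centre (0, -3) and r² = 356/4 = 89.
Check (-3, -7): distance² to centre = 25 ≤ 89, so it lies inside.
All remaining points lie in this disk, and no smaller disk contains both endpoints, so this is the minimum enclosing circle.
Diameter = 2r = 2√89 ≈ 18.87.

18.87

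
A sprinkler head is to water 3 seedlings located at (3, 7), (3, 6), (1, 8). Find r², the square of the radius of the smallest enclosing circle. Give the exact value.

Call the three points A, B, C in the order given.
Side lengths²: AB² = 1, AC² = 5, BC² = 8.
Since BC² = 8 ≥ 5 + 1 = 6, the angle opposite BC is not acute, so the smallest enclosing circle has BC as diameter.
Centre = midpoint of BC = (2, 7), r² = 8/4 = 2.

2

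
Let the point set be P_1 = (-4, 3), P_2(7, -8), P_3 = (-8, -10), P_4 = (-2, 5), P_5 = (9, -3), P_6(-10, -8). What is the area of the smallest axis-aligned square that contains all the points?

361

The bounding box has width 19 and height 15.
An axis-aligned square enclosing the set must have side ≥ max(width, height).
So the minimum side is max(19, 15) = 19.
Area = 19² = 361.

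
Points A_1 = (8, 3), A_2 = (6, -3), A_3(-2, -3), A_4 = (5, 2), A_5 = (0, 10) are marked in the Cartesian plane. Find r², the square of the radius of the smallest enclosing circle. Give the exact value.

The minimum enclosing circle of a finite set is fixed by two of the points (as a diameter) or three (as a circumcircle).
The minimum enclosing circle is determined by three boundary points: A_2, A_3, A_5.
Their circumcentre is (2, 79/26) with r² = 35465/676.
The farthest remaining point A_1 is at distance² 24337/676 ≤ 35465/676.

35465/676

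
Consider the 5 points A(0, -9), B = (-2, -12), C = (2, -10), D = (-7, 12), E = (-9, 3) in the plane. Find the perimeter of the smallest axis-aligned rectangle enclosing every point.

70

Width = max x − min x = 2 − (-9) = 11.
Height = max y − min y = 12 − (-12) = 24.
Perimeter = 2(11 + 24) = 70.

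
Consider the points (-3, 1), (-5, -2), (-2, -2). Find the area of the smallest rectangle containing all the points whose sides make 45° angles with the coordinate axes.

In coordinates u = x + y, v = x − y the rectangle is axis-aligned; the map (x,y)→(u,v) scales areas by 2.
u-values: -2, -7, -4; range = -2 − (-7) = 5.
v-values: -4, -3, 0; range = 0 − (-4) = 4.
Area = (5 × 4) / 2 = 10.

10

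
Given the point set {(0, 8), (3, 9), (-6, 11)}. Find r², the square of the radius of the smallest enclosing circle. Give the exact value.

21.25

Call the three points A, B, C in the order given.
Side lengths²: AB² = 10, AC² = 45, BC² = 85.
Since BC² = 85 ≥ 45 + 10 = 55, the angle opposite BC is not acute, so the smallest enclosing circle has BC as diameter.
Centre = midpoint of BC = (-1.5, 10), r² = 85/4 = 21.25.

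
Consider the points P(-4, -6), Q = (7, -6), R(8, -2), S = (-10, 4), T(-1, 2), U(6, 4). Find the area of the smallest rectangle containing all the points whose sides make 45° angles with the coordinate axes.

270

In coordinates u = x + y, v = x − y the rectangle is axis-aligned; the map (x,y)→(u,v) scales areas by 2.
u-values: -10, 1, 6, -6, 1, 10; range = 10 − (-10) = 20.
v-values: 2, 13, 10, -14, -3, 2; range = 13 − (-14) = 27.
Area = (20 × 27) / 2 = 270.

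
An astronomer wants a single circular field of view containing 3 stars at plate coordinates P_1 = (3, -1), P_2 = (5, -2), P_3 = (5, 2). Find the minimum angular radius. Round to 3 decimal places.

Side lengths²: P_1P_2² = 5, P_1P_3² = 13, P_2P_3² = 16.
Since P_2P_3² = 16 < 13 + 5 = 18, the triangle is acute, so the smallest enclosing circle is the circumcircle.
Circumcentre = (4.75, 0), r² = 4.0625.
r = √(4.0625) ≈ 2.016.

2.016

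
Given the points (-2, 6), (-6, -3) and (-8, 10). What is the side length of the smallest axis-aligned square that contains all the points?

The bounding box has width 6 and height 13.
An axis-aligned square enclosing the set must have side ≥ max(width, height).
So the minimum side is max(6, 13) = 13.

13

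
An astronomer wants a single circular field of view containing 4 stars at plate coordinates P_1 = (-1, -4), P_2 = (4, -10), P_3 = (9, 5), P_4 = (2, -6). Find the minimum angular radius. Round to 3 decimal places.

The minimum enclosing circle of a finite set is fixed by two of the points (as a diameter) or three (as a circumcircle).
The farthest pair is P_2–P_3 with squared distance 250. The circle on this segment as diameter has centre (6.5, -2.5) and r² = 250/4 = 62.5.
Check P_1: distance² to centre = 58.5 ≤ 62.5, so it lies inside.
All remaining points lie in this disk, and no smaller disk contains both endpoints, so this is the minimum enclosing circle.
r = √(62.5) ≈ 7.906.

7.906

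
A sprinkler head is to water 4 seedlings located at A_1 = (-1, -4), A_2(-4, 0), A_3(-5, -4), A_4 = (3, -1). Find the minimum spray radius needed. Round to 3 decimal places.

4.272

The farthest pair is A_3–A_4 with squared distance 73. The circle on this segment as diameter has centre (-1, -2.5) and r² = 73/4 = 18.25.
Check A_1: distance² to centre = 2.25 ≤ 18.25, so it lies inside.
All remaining points lie in this disk, and no smaller disk contains both endpoints, so this is the minimum enclosing circle.
r = √(18.25) ≈ 4.272.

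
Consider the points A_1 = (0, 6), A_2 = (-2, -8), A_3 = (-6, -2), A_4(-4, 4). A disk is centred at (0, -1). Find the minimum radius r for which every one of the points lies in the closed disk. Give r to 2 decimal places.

7.28

The required radius is the distance from (0, -1) to the farthest point.
Squared distances: 49, 53, 37, 41.
Maximum is 53, attained at A_2.
r = √53 ≈ 7.28.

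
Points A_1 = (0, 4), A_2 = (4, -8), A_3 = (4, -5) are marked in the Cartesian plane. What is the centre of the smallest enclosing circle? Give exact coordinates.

Side lengths²: A_1A_2² = 160, A_1A_3² = 97, A_2A_3² = 9.
Since A_1A_2² = 160 ≥ 97 + 9 = 106, the angle opposite A_1A_2 is not acute, so the smallest enclosing circle has A_1A_2 as diameter.
Centre = midpoint of A_1A_2 = (2, -2), r² = 160/4 = 40.
Centre = (2, -2).

(2, -2)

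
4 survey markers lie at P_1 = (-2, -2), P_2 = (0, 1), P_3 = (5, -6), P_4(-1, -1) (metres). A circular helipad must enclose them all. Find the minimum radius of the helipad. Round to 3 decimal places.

4.311

A smallest enclosing disk is always determined by at most three of the input points on its boundary.
The minimum enclosing circle is determined by three boundary points: P_1, P_2, P_3.
Their circumcentre is (131/58, -155/58) with r² = 31265/1682.
The farthest remaining point P_4 is at distance² 22565/1682 ≤ 31265/1682.
r = √(31265/1682) ≈ 4.311.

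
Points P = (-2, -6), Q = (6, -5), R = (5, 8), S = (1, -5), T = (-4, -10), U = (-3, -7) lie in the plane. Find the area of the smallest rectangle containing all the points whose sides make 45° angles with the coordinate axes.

In coordinates u = x + y, v = x − y the rectangle is axis-aligned; the map (x,y)→(u,v) scales areas by 2.
u-values: -8, 1, 13, -4, -14, -10; range = 13 − (-14) = 27.
v-values: 4, 11, -3, 6, 6, 4; range = 11 − (-3) = 14.
Area = (27 × 14) / 2 = 189.

189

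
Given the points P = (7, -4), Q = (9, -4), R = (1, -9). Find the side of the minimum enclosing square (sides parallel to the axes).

8

The bounding box has width 8 and height 5.
An axis-aligned square enclosing the set must have side ≥ max(width, height).
So the minimum side is max(8, 5) = 8.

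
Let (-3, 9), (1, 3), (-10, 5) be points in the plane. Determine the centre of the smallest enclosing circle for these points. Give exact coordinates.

(-4.5, 4)

Call the three points A, B, C in the order given.
Side lengths²: AB² = 52, AC² = 65, BC² = 125.
Since BC² = 125 ≥ 65 + 52 = 117, the angle opposite BC is not acute, so the smallest enclosing circle has BC as diameter.
Centre = midpoint of BC = (-4.5, 4), r² = 125/4 = 31.25.
Centre = (-4.5, 4).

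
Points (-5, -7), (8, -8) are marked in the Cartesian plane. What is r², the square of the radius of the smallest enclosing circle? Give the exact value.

The smallest circle enclosing two points has them as diameter endpoints.
Centre = midpoint = (1.5, -7.5); r² = |(-5, -7)−(8, -8)|²/4 = 170/4 = 42.5.

42.5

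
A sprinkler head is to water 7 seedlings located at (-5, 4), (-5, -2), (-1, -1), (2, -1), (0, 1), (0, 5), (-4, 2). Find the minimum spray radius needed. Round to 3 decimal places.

4.372

The minimum enclosing circle is determined by three boundary points: (-5, -2), (2, -1), (0, 5).
Their circumcentre is (-41/22, 23/22) with r² = 4625/242.
The farthest remaining point (-5, 4) is at distance² 4493/242 ≤ 4625/242.
r = √(4625/242) ≈ 4.372.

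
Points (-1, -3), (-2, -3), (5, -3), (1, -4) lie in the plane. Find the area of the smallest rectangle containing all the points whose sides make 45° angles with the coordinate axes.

In coordinates u = x + y, v = x − y the rectangle is axis-aligned; the map (x,y)→(u,v) scales areas by 2.
u-values: -4, -5, 2, -3; range = 2 − (-5) = 7.
v-values: 2, 1, 8, 5; range = 8 − 1 = 7.
Area = (7 × 7) / 2 = 24.5.

24.5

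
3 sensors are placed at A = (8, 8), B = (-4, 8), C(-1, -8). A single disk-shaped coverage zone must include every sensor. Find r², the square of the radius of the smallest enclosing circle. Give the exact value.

87.2119140625

Side lengths²: AB² = 144, AC² = 337, BC² = 265.
Since AC² = 337 < 265 + 144 = 409, the triangle is acute, so the smallest enclosing circle is the circumcircle.
Circumcentre = (2, 0.84375), r² = 87.2119140625.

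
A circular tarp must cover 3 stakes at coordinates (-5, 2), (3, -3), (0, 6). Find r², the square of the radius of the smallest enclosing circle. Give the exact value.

18245/722

Call the three points A, B, C in the order given.
Side lengths²: AB² = 89, AC² = 41, BC² = 90.
Since BC² = 90 < 89 + 41 = 130, the triangle is acute, so the smallest enclosing circle is the circumcircle.
Circumcentre = (-3/38, 37/38), r² = 18245/722.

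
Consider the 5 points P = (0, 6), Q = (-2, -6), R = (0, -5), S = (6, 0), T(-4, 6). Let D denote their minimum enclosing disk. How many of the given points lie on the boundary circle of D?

A smallest enclosing disk is always determined by at most three of the input points on its boundary.
The minimum enclosing circle is determined by three boundary points: Q, S, T.
Their circumcentre is (-5/9, 11/27) with r² = 31450/729.
The farthest remaining point P is at distance² 23026/729 ≤ 31450/729.
The points at distance exactly r from the centre are Q, S, T — 3 points.

3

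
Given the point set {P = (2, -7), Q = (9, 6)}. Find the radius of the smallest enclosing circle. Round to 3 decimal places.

The smallest circle enclosing two points has them as diameter endpoints.
Centre = midpoint = (5.5, -0.5); r² = |PQ|²/4 = 218/4 = 54.5.
r = √(54.5) ≈ 7.382.

7.382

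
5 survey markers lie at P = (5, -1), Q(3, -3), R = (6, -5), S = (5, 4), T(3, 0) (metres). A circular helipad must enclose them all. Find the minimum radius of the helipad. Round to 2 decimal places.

The minimum enclosing circle of a finite set is fixed by two of the points (as a diameter) or three (as a circumcircle).
The farthest pair is R–S with squared distance 82. The circle on this segment as diameter has centre (5.5, -0.5) and r² = 82/4 = 20.5.
Check P: distance² to centre = 0.5 ≤ 20.5, so it lies inside.
All remaining points lie in this disk, and no smaller disk contains both endpoints, so this is the minimum enclosing circle.
r = √(20.5) ≈ 4.53.

4.53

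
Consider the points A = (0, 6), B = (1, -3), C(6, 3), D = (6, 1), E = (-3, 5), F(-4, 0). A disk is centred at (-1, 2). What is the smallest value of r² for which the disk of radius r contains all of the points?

50

The required radius is the distance from (-1, 2) to the farthest point.
Squared distances: 17, 29, 50, 50, 13, 13.
Maximum is 50, attained at C.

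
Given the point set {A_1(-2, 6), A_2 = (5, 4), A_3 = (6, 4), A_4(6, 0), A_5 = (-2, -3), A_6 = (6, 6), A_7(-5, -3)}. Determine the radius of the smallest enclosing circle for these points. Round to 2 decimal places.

7.11

A smallest enclosing disk is always determined by at most three of the input points on its boundary.
The farthest pair is A_6–A_7 with squared distance 202. The circle on this segment as diameter has centre (0.5, 1.5) and r² = 202/4 = 50.5.
Check A_1: distance² to centre = 26.5 ≤ 50.5, so it lies inside.
All remaining points lie in this disk, and no smaller disk contains both endpoints, so this is the minimum enclosing circle.
r = √(50.5) ≈ 7.11.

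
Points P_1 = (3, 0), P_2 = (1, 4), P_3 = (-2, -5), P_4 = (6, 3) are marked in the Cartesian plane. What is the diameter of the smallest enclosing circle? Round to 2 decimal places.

11.31

A smallest enclosing disk is always determined by at most three of the input points on its boundary.
The farthest pair is P_3–P_4 with squared distance 128. The circle on this segment as diameter has centre (2, -1) and r² = 128/4 = 32.
Check P_1: distance² to centre = 2 ≤ 32, so it lies inside.
All remaining points lie in this disk, and no smaller disk contains both endpoints, so this is the minimum enclosing circle.
Diameter = 2r = 2√32 ≈ 11.31.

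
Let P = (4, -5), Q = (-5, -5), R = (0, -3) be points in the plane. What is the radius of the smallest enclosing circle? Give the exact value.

4.5

Side lengths²: PQ² = 81, PR² = 20, QR² = 29.
Since PQ² = 81 ≥ 29 + 20 = 49, the angle opposite PQ is not acute, so the smallest enclosing circle has PQ as diameter.
Centre = midpoint of PQ = (-0.5, -5), r² = 81/4 = 20.25.
r = √(20.25) = 4.5.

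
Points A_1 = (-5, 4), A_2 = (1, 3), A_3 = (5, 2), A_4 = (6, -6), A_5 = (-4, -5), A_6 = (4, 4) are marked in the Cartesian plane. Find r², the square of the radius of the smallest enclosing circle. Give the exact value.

A smallest enclosing disk is always determined by at most three of the input points on its boundary.
The farthest pair is A_1–A_4 with squared distance 221. The circle on this segment as diameter has centre (0.5, -1) and r² = 221/4 = 55.25.
Check A_2: distance² to centre = 16.25 ≤ 55.25, so it lies inside.
All remaining points lie in this disk, and no smaller disk contains both endpoints, so this is the minimum enclosing circle.

55.25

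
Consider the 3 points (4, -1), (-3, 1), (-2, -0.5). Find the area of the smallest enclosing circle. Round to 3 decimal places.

Call the three points A, B, C in the order given.
Side lengths²: AB² = 53, AC² = 36.25, BC² = 3.25.
Since AB² = 53 ≥ 36.25 + 3.25 = 39.5, the angle opposite AB is not acute, so the smallest enclosing circle has AB as diameter.
Centre = midpoint of AB = (0.5, 0), r² = 53/4 = 13.25.
Area = π·r² = π·13.25 ≈ 41.626.

41.626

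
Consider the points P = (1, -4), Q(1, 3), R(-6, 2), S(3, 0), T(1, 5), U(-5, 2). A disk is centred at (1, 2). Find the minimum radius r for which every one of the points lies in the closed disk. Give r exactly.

The required radius is the distance from (1, 2) to the farthest point.
Squared distances: 36, 1, 49, 8, 9, 36.
Maximum is 49, attained at R.
r = √49 = 7.

7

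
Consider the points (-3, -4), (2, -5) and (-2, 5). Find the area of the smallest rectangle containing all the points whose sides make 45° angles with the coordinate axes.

70

In coordinates u = x + y, v = x − y the rectangle is axis-aligned; the map (x,y)→(u,v) scales areas by 2.
u-values: -7, -3, 3; range = 3 − (-7) = 10.
v-values: 1, 7, -7; range = 7 − (-7) = 14.
Area = (10 × 14) / 2 = 70.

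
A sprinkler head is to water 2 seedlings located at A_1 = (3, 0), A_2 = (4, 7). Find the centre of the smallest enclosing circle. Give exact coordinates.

(3.5, 3.5)

The smallest circle enclosing two points has them as diameter endpoints.
Centre = midpoint = (3.5, 3.5); r² = |A_1A_2|²/4 = 50/4 = 12.5.
Centre = (3.5, 3.5).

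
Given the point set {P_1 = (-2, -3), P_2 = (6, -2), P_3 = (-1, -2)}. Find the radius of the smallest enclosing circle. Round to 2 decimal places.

Side lengths²: P_1P_2² = 65, P_1P_3² = 2, P_2P_3² = 49.
Since P_1P_2² = 65 ≥ 49 + 2 = 51, the angle opposite P_1P_2 is not acute, so the smallest enclosing circle has P_1P_2 as diameter.
Centre = midpoint of P_1P_2 = (2, -2.5), r² = 65/4 = 16.25.
r = √(16.25) ≈ 4.03.

4.03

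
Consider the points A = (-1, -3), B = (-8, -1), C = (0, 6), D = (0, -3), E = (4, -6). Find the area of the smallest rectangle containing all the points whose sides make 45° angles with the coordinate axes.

127.5

In coordinates u = x + y, v = x − y the rectangle is axis-aligned; the map (x,y)→(u,v) scales areas by 2.
u-values: -4, -9, 6, -3, -2; range = 6 − (-9) = 15.
v-values: 2, -7, -6, 3, 10; range = 10 − (-7) = 17.
Area = (15 × 17) / 2 = 127.5.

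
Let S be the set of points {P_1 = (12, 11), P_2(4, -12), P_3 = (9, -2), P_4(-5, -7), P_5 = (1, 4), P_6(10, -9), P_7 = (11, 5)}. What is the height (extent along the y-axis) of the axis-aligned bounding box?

max y = 11, min y = -12, so height = 23.

23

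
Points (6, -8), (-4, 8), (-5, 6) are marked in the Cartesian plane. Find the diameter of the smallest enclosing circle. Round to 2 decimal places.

Call the three points A, B, C in the order given.
Side lengths²: AB² = 356, AC² = 317, BC² = 5.
Since AB² = 356 ≥ 317 + 5 = 322, the angle opposite AB is not acute, so the smallest enclosing circle has AB as diameter.
Centre = midpoint of AB = (1, 0), r² = 356/4 = 89.
Diameter = 2r = 2√89 ≈ 18.87.

18.87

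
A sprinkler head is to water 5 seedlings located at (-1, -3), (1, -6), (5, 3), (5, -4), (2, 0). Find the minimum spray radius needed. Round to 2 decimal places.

4.92

A smallest enclosing disk is always determined by at most three of the input points on its boundary.
The farthest pair is (1, -6)–(5, 3) with squared distance 97. The circle on this segment as diameter has centre (3, -1.5) and r² = 97/4 = 24.25.
Check (-1, -3): distance² to centre = 18.25 ≤ 24.25, so it lies inside.
All remaining points lie in this disk, and no smaller disk contains both endpoints, so this is the minimum enclosing circle.
r = √(24.25) ≈ 4.92.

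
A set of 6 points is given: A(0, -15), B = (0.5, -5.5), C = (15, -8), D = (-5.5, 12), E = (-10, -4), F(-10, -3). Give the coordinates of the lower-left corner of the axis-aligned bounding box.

x-range [-10, 15], y-range [-15, 12].
The lower-left corner is (-10, -15).

(-10, -15)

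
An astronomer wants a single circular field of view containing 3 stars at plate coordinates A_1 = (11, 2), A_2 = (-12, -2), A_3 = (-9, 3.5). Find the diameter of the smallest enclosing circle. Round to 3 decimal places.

23.345

Side lengths²: A_1A_2² = 545, A_1A_3² = 402.25, A_2A_3² = 39.25.
Since A_1A_2² = 545 ≥ 402.25 + 39.25 = 441.5, the angle opposite A_1A_2 is not acute, so the smallest enclosing circle has A_1A_2 as diameter.
Centre = midpoint of A_1A_2 = (-0.5, 0), r² = 545/4 = 136.25.
Diameter = 2r = 2√(136.25) ≈ 23.345.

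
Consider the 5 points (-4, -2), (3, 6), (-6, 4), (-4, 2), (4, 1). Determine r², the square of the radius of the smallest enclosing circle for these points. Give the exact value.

The minimum enclosing circle of a finite set is fixed by two of the points (as a diameter) or three (as a circumcircle).
The minimum enclosing circle is determined by three boundary points: (-4, -2), (3, 6), (-6, 4).
Their circumcentre is (-53/58, 137/58) with r² = 48025/1682.
The farthest remaining point (4, 1) is at distance² 43733/1682 ≤ 48025/1682.

48025/1682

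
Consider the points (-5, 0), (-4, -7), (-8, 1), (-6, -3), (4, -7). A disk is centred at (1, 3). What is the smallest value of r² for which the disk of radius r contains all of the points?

125

The required radius is the distance from (1, 3) to the farthest point.
Squared distances: 45, 125, 85, 85, 109.
Maximum is 125, attained at (-4, -7).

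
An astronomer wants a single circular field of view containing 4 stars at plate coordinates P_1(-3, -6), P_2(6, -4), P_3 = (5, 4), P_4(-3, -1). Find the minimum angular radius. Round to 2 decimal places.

6.40

A smallest enclosing disk is always determined by at most three of the input points on its boundary.
The farthest pair is P_1–P_3 with squared distance 164. The circle on this segment as diameter has centre (1, -1) and r² = 164/4 = 41.
Check P_2: distance² to centre = 34 ≤ 41, so it lies inside.
All remaining points lie in this disk, and no smaller disk contains both endpoints, so this is the minimum enclosing circle.
r = √41 ≈ 6.40.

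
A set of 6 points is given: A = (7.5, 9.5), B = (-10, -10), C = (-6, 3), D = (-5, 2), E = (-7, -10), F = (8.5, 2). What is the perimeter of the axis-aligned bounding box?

Width = max x − min x = 8.5 − (-10) = 18.5.
Height = max y − min y = 9.5 − (-10) = 19.5.
Perimeter = 2(18.5 + 19.5) = 76.

76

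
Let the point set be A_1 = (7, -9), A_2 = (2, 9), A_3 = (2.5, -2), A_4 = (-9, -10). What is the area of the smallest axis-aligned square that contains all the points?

361

The bounding box has width 16 and height 19.
An axis-aligned square enclosing the set must have side ≥ max(width, height).
So the minimum side is max(16, 19) = 19.
Area = 19² = 361.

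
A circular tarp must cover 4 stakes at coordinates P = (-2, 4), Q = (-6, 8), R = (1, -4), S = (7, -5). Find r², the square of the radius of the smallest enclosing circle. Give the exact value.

A smallest enclosing disk is always determined by at most three of the input points on its boundary.
The farthest pair is Q–S with squared distance 338. The circle on this segment as diameter has centre (0.5, 1.5) and r² = 338/4 = 84.5.
Check P: distance² to centre = 12.5 ≤ 84.5, so it lies inside.
All remaining points lie in this disk, and no smaller disk contains both endpoints, so this is the minimum enclosing circle.

84.5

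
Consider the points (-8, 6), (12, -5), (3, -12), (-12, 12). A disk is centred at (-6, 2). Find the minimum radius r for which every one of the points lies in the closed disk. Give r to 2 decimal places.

The required radius is the distance from (-6, 2) to the farthest point.
Squared distances: 20, 373, 277, 136.
Maximum is 373, attained at (12, -5).
r = √373 ≈ 19.31.

19.31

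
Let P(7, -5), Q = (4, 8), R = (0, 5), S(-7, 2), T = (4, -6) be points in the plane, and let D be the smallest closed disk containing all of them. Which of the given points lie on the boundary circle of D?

A smallest enclosing disk is always determined by at most three of the input points on its boundary.
The minimum enclosing circle is determined by three boundary points: P, Q, S.
Their circumcentre is (45/46, 21/46) with r² = 69865/1058.
The farthest remaining point T is at distance² 53765/1058 ≤ 69865/1058.
The points at distance exactly r from the centre are P, Q, S — 3 points.

P, Q, S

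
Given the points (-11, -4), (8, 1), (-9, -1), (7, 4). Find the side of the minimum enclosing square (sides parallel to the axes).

The bounding box has width 19 and height 8.
An axis-aligned square enclosing the set must have side ≥ max(width, height).
So the minimum side is max(19, 8) = 19.

19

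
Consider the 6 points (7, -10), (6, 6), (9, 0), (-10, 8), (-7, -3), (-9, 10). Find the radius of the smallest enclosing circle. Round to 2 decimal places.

A smallest enclosing disk is always determined by at most three of the input points on its boundary.
The farthest pair is (7, -10)–(-9, 10) with squared distance 656. The circle on this segment as diameter has centre (-1, 0) and r² = 656/4 = 164.
Check (6, 6): distance² to centre = 85 ≤ 164, so it lies inside.
All remaining points lie in this disk, and no smaller disk contains both endpoints, so this is the minimum enclosing circle.
r = √164 ≈ 12.81.

12.81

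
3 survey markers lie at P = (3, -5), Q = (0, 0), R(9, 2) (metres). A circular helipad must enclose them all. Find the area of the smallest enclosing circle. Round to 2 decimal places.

74.18

Side lengths²: PQ² = 34, PR² = 85, QR² = 85.
Since QR² = 85 < 85 + 34 = 119, the triangle is acute, so the smallest enclosing circle is the circumcircle.
Circumcentre = (29/6, -0.5), r² = 425/18.
Area = π·r² = π·425/18 ≈ 74.18.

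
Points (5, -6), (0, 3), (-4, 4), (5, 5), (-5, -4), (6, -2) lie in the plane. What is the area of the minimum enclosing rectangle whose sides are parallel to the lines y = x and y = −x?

180.5

In coordinates u = x + y, v = x − y the rectangle is axis-aligned; the map (x,y)→(u,v) scales areas by 2.
u-values: -1, 3, 0, 10, -9, 4; range = 10 − (-9) = 19.
v-values: 11, -3, -8, 0, -1, 8; range = 11 − (-8) = 19.
Area = (19 × 19) / 2 = 180.5.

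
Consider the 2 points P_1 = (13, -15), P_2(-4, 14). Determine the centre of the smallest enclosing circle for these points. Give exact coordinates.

(4.5, -0.5)

The smallest circle enclosing two points has them as diameter endpoints.
Centre = midpoint = (4.5, -0.5); r² = |P_1P_2|²/4 = 1130/4 = 282.5.
Centre = (4.5, -0.5).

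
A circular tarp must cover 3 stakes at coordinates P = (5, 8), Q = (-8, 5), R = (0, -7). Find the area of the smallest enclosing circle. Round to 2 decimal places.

224.37

Side lengths²: PQ² = 178, PR² = 250, QR² = 208.
Since PR² = 250 < 208 + 178 = 386, the triangle is acute, so the smallest enclosing circle is the circumcircle.
Circumcentre = (-1/3, 13/9), r² = 5785/81.
Area = π·r² = π·5785/81 ≈ 224.37.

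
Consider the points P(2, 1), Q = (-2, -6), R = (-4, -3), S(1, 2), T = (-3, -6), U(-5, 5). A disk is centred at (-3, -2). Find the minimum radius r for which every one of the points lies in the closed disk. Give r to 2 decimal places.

7.28

The required radius is the distance from (-3, -2) to the farthest point.
Squared distances: 34, 17, 2, 32, 16, 53.
Maximum is 53, attained at U.
r = √53 ≈ 7.28.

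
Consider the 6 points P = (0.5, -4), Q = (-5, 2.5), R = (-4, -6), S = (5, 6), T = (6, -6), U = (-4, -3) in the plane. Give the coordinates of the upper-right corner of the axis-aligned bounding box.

(6, 6)

x-range [-5, 6], y-range [-6, 6].
The upper-right corner is (6, 6).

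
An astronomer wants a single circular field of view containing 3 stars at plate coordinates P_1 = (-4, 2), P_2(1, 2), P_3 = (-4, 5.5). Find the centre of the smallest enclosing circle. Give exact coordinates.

(-1.5, 3.75)

Side lengths²: P_1P_2² = 25, P_1P_3² = 12.25, P_2P_3² = 37.25.
Since P_2P_3² = 37.25 ≥ 25 + 12.25 = 37.25, the angle opposite P_2P_3 is not acute, so the smallest enclosing circle has P_2P_3 as diameter.
Centre = midpoint of P_2P_3 = (-1.5, 3.75), r² = 37.25/4 = 9.3125.
Centre = (-1.5, 3.75).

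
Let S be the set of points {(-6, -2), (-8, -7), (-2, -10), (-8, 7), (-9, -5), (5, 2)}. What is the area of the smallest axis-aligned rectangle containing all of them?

x ranges over [-9, 5], width 14.
y ranges over [-10, 7], height 17.
Area = 14 × 17 = 238.

238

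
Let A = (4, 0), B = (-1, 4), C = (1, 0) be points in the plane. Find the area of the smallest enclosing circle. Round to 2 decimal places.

32.20

Side lengths²: AB² = 41, AC² = 9, BC² = 20.
Since AB² = 41 ≥ 20 + 9 = 29, the angle opposite AB is not acute, so the smallest enclosing circle has AB as diameter.
Centre = midpoint of AB = (1.5, 2), r² = 41/4 = 10.25.
Area = π·r² = π·10.25 ≈ 32.20.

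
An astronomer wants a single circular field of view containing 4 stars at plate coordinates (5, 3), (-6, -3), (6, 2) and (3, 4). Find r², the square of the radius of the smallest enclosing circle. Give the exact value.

42.25

By Welzl's lemma the MEC is supported by two points (diametrically opposite) or three points (on a circumcircle).
The farthest pair is (-6, -3)–(6, 2) with squared distance 169. The circle on this segment as diameter has centre (0, -0.5) and r² = 169/4 = 42.25.
Check (5, 3): distance² to centre = 37.25 ≤ 42.25, so it lies inside.
All remaining points lie in this disk, and no smaller disk contains both endpoints, so this is the minimum enclosing circle.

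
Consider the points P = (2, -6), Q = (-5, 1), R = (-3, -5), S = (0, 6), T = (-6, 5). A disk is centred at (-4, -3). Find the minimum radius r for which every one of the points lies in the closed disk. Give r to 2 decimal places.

9.85

The required radius is the distance from (-4, -3) to the farthest point.
Squared distances: 45, 17, 5, 97, 68.
Maximum is 97, attained at S.
r = √97 ≈ 9.85.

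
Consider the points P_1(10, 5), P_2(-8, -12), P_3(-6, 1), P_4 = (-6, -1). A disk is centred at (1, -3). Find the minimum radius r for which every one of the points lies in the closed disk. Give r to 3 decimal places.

12.728

The required radius is the distance from (1, -3) to the farthest point.
Squared distances: 145, 162, 65, 53.
Maximum is 162, attained at P_2.
r = √162 ≈ 12.728.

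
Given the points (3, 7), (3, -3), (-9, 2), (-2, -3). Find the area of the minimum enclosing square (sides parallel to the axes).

144

The bounding box has width 12 and height 10.
An axis-aligned square enclosing the set must have side ≥ max(width, height).
So the minimum side is max(12, 10) = 12.
Area = 12² = 144.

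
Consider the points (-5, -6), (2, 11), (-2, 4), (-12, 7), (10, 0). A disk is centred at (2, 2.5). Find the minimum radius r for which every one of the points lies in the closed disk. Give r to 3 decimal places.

14.705

The required radius is the distance from (2, 2.5) to the farthest point.
Squared distances: 121.25, 72.25, 18.25, 216.25, 70.25.
Maximum is 216.25, attained at (-12, 7).
r = √(216.25) ≈ 14.705.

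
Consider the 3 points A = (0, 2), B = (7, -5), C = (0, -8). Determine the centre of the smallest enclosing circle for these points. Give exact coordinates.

Side lengths²: AB² = 98, AC² = 100, BC² = 58.
Since AC² = 100 < 98 + 58 = 156, the triangle is acute, so the smallest enclosing circle is the circumcircle.
Circumcentre = (2, -3), r² = 29.
Centre = (2, -3).

(2, -3)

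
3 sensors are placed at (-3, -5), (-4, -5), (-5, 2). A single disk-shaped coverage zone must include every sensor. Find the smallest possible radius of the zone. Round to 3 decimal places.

Call the three points A, B, C in the order given.
Side lengths²: AB² = 1, AC² = 53, BC² = 50.
Since AC² = 53 ≥ 50 + 1 = 51, the angle opposite AC is not acute, so the smallest enclosing circle has AC as diameter.
Centre = midpoint of AC = (-4, -1.5), r² = 53/4 = 13.25.
r = √(13.25) ≈ 3.640.

3.640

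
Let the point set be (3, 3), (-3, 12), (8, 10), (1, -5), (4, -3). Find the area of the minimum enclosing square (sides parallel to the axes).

The bounding box has width 11 and height 17.
An axis-aligned square enclosing the set must have side ≥ max(width, height).
So the minimum side is max(11, 17) = 17.
Area = 17² = 289.

289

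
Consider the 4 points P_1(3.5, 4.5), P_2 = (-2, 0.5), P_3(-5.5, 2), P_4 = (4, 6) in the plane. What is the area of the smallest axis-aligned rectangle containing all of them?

x ranges over [-5.5, 4], width 9.5.
y ranges over [0.5, 6], height 5.5.
Area = 9.5 × 5.5 = 52.25.

52.25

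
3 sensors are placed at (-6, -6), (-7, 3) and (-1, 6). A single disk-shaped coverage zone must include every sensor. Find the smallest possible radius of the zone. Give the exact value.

Call the three points A, B, C in the order given.
Side lengths²: AB² = 82, AC² = 169, BC² = 45.
Since AC² = 169 ≥ 82 + 45 = 127, the angle opposite AC is not acute, so the smallest enclosing circle has AC as diameter.
Centre = midpoint of AC = (-3.5, 0), r² = 169/4 = 42.25.
r = √(42.25) = 6.5.

6.5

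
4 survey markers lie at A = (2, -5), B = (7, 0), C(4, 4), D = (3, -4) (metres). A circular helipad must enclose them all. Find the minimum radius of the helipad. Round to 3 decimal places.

4.610

By Welzl's lemma the MEC is supported by two points (diametrically opposite) or three points (on a circumcircle).
The farthest pair is A–C with squared distance 85. The circle on this segment as diameter has centre (3, -0.5) and r² = 85/4 = 21.25.
Check B: distance² to centre = 16.25 ≤ 21.25, so it lies inside.
All remaining points lie in this disk, and no smaller disk contains both endpoints, so this is the minimum enclosing circle.
r = √(21.25) ≈ 4.610.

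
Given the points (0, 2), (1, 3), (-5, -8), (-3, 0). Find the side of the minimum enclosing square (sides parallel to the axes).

11

The bounding box has width 6 and height 11.
An axis-aligned square enclosing the set must have side ≥ max(width, height).
So the minimum side is max(6, 11) = 11.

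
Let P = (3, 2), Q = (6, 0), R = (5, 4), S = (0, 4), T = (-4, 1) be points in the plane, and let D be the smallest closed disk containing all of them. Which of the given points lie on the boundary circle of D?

A smallest enclosing disk is always determined by at most three of the input points on its boundary.
The minimum enclosing circle is determined by three boundary points: Q, R, T.
Their circumcentre is (27/26, 23/26) with r² = 8585/338.
The farthest remaining point S is at distance² 3645/338 ≤ 8585/338.
The points at distance exactly r from the centre are Q, R, T — 3 points.

Q, R, T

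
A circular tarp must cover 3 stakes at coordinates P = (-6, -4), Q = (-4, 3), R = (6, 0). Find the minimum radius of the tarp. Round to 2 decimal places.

6.33

Side lengths²: PQ² = 53, PR² = 160, QR² = 109.
Since PR² = 160 < 109 + 53 = 162, the triangle is acute, so the smallest enclosing circle is the circumcircle.
Circumcentre = (-1/38, -73/38), r² = 28885/722.
r = √(28885/722) ≈ 6.33.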